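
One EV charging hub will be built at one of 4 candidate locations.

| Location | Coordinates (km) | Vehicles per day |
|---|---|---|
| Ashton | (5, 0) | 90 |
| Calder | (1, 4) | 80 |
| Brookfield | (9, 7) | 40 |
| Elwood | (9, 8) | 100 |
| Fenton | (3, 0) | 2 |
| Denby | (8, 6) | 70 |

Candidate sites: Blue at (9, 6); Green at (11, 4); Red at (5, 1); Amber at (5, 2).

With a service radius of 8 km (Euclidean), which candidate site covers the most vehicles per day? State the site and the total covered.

Coverage radius r = 8 km; a point is covered iff (Δx)²+(Δy)² ≤ 8² = 64.
  Blue (9, 6): covers {Ashton, Brookfield, Elwood, Denby} → 300
  Green (11, 4): covers {Ashton, Brookfield, Elwood, Denby} → 300
  Red (5, 1): covers {Ashton, Calder, Brookfield, Fenton, Denby} → 282
  Amber (5, 2): covers {Ashton, Calder, Brookfield, Elwood, Fenton, Denby} → 382
Maximum coverage at Amber: 382 vehicles per day.

Amber, covering 382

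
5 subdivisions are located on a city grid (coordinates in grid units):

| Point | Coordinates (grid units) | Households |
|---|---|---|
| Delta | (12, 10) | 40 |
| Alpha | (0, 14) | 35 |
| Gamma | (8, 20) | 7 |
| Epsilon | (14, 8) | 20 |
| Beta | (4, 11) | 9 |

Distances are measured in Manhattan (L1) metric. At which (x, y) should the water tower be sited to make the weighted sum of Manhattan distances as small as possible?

(12, 10)

Manhattan distance separates: Σwᵢ(|x−xᵢ|+|y−yᵢ|) = Σwᵢ|x−xᵢ| + Σwᵢ|y−yᵢ|, so x and y are optimised independently as 1-D weighted medians.
Total weight W = 111; half = 55.5.
x-coordinate, sorted with cumulative weight:
  x=0 (Alpha, w=35) cum 35
  x=4 (Beta, w=9) cum 44
  x=8 (Gamma, w=7) cum 51
  x=12 (Delta, w=40) cum 91  ← median
  x=14 (Epsilon, w=20) cum 111
⇒ x* = 12
y-coordinate, sorted with cumulative weight:
  y=8 (Epsilon, w=20) cum 20
  y=10 (Delta, w=40) cum 60  ← median
  y=11 (Beta, w=9) cum 69
  y=14 (Alpha, w=35) cum 104
  y=20 (Gamma, w=7) cum 111
⇒ y* = 10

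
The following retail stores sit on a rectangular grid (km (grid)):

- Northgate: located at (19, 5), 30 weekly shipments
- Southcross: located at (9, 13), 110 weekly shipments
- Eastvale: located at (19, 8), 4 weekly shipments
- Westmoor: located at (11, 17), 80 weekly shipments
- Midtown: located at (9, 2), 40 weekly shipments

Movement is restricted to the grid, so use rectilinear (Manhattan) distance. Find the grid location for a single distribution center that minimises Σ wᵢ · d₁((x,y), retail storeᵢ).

Manhattan distance separates: Σwᵢ(|x−xᵢ|+|y−yᵢ|) = Σwᵢ|x−xᵢ| + Σwᵢ|y−yᵢ|, so x and y are optimised independently as 1-D weighted medians.
Total weight W = 264; half = 132.
x-coordinate, sorted with cumulative weight:
  x=9 (Southcross, w=110) cum 110
  x=9 (Midtown, w=40) cum 150  ← median
  x=11 (Westmoor, w=80) cum 230
  x=19 (Northgate, w=30) cum 260
  x=19 (Eastvale, w=4) cum 264
⇒ x* = 9
y-coordinate, sorted with cumulative weight:
  y=2 (Midtown, w=40) cum 40
  y=5 (Northgate, w=30) cum 70
  y=8 (Eastvale, w=4) cum 74
  y=13 (Southcross, w=110) cum 184  ← median
  y=17 (Westmoor, w=80) cum 264
⇒ y* = 13

(9, 13)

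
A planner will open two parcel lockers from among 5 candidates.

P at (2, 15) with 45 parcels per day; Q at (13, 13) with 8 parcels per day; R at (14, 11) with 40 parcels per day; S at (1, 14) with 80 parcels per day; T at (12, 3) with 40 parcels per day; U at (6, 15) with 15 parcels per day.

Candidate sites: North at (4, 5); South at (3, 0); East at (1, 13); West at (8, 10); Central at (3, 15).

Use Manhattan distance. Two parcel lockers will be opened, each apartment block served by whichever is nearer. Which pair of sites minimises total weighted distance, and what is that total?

Evaluate every pair (each demand assigned to the nearer of the two):
  {East, West}: total = 1104
  {West, Central}: total = 1114
  {North, East}: total = 1416
  {North, Central}: total = 1426
  {South, East}: total = 1496
  {South, Central}: total = 1506
  {East, Central}: total = 1706
  {North, West}: total = 2224
  {South, West}: total = 2264
  {North, South}: total = 2856
Best pair: {East, West} with total 1104.

{East, West}, total 1104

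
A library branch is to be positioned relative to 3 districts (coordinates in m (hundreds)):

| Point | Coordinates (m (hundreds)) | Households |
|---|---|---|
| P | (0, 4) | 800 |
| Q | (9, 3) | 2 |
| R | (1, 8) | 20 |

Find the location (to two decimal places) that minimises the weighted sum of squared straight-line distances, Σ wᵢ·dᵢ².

The minimiser of Σwᵢ‖p−pᵢ‖² is the weighted centroid p* = (Σwᵢpᵢ)/(Σwᵢ).
Σwᵢ = 822.
Σwᵢxᵢ = 800·0 + 2·9 + 20·1 = 38.
Σwᵢyᵢ = 800·4 + 2·3 + 20·8 = 3366.
x* = 38/822 = 0.05, y* = 3366/822 = 4.09.

(0.05, 4.09)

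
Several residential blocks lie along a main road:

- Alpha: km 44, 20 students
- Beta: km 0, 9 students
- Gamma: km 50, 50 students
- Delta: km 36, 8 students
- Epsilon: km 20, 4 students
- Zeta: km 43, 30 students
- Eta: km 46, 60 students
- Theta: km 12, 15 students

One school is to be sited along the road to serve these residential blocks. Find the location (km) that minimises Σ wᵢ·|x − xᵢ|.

For a sum of weighted absolute distances on a line, the optimum is the weighted median (not the mean). Total weight W = 196; half-weight = 98.
Sort by position and accumulate weight:
  km 0 (Beta, w=9) → cum 9
  km 12 (Theta, w=15) → cum 24
  km 20 (Epsilon, w=4) → cum 28
  km 36 (Delta, w=8) → cum 36
  km 43 (Zeta, w=30) → cum 66
  km 44 (Alpha, w=20) → cum 86
  km 46 (Eta, w=60) → cum 146  ≥ 98 → median here
  km 50 (Gamma, w=50) → cum 196
Optimal location: km 46.

x = 46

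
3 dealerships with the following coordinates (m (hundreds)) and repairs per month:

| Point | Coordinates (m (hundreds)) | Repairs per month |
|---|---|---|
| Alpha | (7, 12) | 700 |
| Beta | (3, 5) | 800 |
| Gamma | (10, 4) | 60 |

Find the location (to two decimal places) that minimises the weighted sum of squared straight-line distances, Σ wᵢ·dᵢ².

(5.06, 8.10)

The minimiser of Σwᵢ‖p−pᵢ‖² is the weighted centroid p* = (Σwᵢpᵢ)/(Σwᵢ).
Σwᵢ = 1560.
Σwᵢxᵢ = 700·7 + 800·3 + 60·10 = 7900.
Σwᵢyᵢ = 700·12 + 800·5 + 60·4 = 12640.
x* = 7900/1560 = 5.06, y* = 12640/1560 = 8.10.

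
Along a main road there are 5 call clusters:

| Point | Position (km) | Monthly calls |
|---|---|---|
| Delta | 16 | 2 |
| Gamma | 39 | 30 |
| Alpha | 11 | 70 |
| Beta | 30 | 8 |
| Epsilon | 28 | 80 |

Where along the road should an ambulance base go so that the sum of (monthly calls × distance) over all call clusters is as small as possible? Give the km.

For a sum of weighted absolute distances on a line, the optimum is the weighted median (not the mean). Total weight W = 190; half-weight = 95.
Sort by position and accumulate weight:
  km 11 (Alpha, w=70) → cum 70
  km 16 (Delta, w=2) → cum 72
  km 28 (Epsilon, w=80) → cum 152  ≥ 95 → median here
  km 30 (Beta, w=8) → cum 160
  km 39 (Gamma, w=30) → cum 190
Optimal location: km 28.

x = 28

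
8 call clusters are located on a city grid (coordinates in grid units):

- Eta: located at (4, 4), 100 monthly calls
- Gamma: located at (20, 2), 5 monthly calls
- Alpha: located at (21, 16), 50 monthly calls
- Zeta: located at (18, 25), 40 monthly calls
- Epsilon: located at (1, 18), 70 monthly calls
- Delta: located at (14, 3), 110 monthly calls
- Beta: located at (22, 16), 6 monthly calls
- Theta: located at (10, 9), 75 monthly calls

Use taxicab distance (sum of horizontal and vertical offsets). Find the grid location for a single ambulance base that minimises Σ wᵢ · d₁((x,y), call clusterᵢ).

(10, 9)

Manhattan distance separates: Σwᵢ(|x−xᵢ|+|y−yᵢ|) = Σwᵢ|x−xᵢ| + Σwᵢ|y−yᵢ|, so x and y are optimised independently as 1-D weighted medians.
Total weight W = 456; half = 228.
x-coordinate, sorted with cumulative weight:
  x=1 (Epsilon, w=70) cum 70
  x=4 (Eta, w=100) cum 170
  x=10 (Theta, w=75) cum 245  ← median
  x=14 (Delta, w=110) cum 355
  x=18 (Zeta, w=40) cum 395
  x=20 (Gamma, w=5) cum 400
  x=21 (Alpha, w=50) cum 450
  x=22 (Beta, w=6) cum 456
⇒ x* = 10
y-coordinate, sorted with cumulative weight:
  y=2 (Gamma, w=5) cum 5
  y=3 (Delta, w=110) cum 115
  y=4 (Eta, w=100) cum 215
  y=9 (Theta, w=75) cum 290  ← median
  y=16 (Alpha, w=50) cum 340
  y=16 (Beta, w=6) cum 346
  y=18 (Epsilon, w=70) cum 416
  y=25 (Zeta, w=40) cum 456
⇒ y* = 9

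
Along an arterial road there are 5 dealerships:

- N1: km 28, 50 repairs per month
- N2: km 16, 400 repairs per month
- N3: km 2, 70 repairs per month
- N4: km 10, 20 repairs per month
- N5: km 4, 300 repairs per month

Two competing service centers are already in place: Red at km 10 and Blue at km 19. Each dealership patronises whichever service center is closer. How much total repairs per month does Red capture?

The indifferent point is the midpoint (10+19)/2 = 14.5; dealerships left of it (closer to Red at 10) go to Red, those right go to Blue.
  N3 at 2 (w=70) → Red
  N5 at 4 (w=300) → Red
  N4 at 10 (w=20) → Red
  N2 at 16 (w=400) → Blue
  N1 at 28 (w=50) → Blue
Red captures 390; Blue captures 450.

390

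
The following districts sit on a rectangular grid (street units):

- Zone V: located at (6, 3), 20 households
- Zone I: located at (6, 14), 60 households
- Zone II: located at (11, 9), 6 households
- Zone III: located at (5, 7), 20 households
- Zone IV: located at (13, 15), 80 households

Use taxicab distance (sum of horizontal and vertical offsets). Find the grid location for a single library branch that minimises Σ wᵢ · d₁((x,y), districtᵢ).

(6, 14)

Manhattan distance separates: Σwᵢ(|x−xᵢ|+|y−yᵢ|) = Σwᵢ|x−xᵢ| + Σwᵢ|y−yᵢ|, so x and y are optimised independently as 1-D weighted medians.
Total weight W = 186; half = 93.
x-coordinate, sorted with cumulative weight:
  x=5 (Zone III, w=20) cum 20
  x=6 (Zone V, w=20) cum 40
  x=6 (Zone I, w=60) cum 100  ← median
  x=11 (Zone II, w=6) cum 106
  x=13 (Zone IV, w=80) cum 186
⇒ x* = 6
y-coordinate, sorted with cumulative weight:
  y=3 (Zone V, w=20) cum 20
  y=7 (Zone III, w=20) cum 40
  y=9 (Zone II, w=6) cum 46
  y=14 (Zone I, w=60) cum 106  ← median
  y=15 (Zone IV, w=80) cum 186
⇒ y* = 14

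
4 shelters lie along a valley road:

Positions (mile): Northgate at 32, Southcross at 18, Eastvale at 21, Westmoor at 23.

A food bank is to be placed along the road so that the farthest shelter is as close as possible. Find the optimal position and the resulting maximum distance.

The 1-center on a line is the midpoint of the two extreme points: leftmost at 18, rightmost at 32.
Optimal location = (18 + 32)/2 = 25; maximum distance = (32 − 18)/2 = 7.

location 25, max distance 7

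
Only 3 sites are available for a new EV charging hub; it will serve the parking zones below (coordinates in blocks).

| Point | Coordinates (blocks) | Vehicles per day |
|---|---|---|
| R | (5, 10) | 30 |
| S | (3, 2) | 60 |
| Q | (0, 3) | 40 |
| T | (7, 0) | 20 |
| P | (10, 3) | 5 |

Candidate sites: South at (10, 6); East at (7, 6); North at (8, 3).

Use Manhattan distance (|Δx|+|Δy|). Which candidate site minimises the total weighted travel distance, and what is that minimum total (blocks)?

Total weighted distance at each candidate:
  South (10, 6): total = 1645
  East (7, 6): total = 1210
  North (8, 3): total = 1070
Minimum is at North with total 1070 blocks.

North, total 1070 blocks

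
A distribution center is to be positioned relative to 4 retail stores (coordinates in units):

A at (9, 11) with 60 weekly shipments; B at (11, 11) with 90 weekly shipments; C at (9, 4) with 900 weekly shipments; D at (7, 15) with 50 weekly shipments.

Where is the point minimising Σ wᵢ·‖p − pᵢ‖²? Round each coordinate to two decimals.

The minimiser of Σwᵢ‖p−pᵢ‖² is the weighted centroid p* = (Σwᵢpᵢ)/(Σwᵢ).
Σwᵢ = 1100.
Σwᵢxᵢ = 60·9 + 90·11 + 900·9 + 50·7 = 9980.
Σwᵢyᵢ = 60·11 + 90·11 + 900·4 + 50·15 = 6000.
x* = 9980/1100 = 9.07, y* = 6000/1100 = 5.45.

(9.07, 5.45)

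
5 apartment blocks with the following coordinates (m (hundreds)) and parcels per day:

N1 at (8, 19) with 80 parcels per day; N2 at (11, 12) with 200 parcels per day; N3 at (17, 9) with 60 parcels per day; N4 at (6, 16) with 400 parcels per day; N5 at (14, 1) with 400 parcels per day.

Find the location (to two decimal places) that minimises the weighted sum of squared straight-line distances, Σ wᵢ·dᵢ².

(10.40, 9.88)

The minimiser of Σwᵢ‖p−pᵢ‖² is the weighted centroid p* = (Σwᵢpᵢ)/(Σwᵢ).
Σwᵢ = 1140.
Σwᵢxᵢ = 80·8 + 200·11 + 60·17 + 400·6 + 400·14 = 11860.
Σwᵢyᵢ = 80·19 + 200·12 + 60·9 + 400·16 + 400·1 = 11260.
x* = 11860/1140 = 10.40, y* = 11260/1140 = 9.88.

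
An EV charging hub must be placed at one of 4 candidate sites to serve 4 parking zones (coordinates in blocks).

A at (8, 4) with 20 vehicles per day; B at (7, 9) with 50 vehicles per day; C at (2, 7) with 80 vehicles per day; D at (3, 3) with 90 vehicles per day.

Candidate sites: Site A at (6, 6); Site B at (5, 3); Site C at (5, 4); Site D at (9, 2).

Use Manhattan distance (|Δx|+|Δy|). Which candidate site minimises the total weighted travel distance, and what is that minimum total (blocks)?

Site C, total 1160 blocks

Total weighted distance at each candidate:
  Site A (6, 6): total = 1220
  Site B (5, 3): total = 1220
  Site C (5, 4): total = 1160
  Site D (9, 2): total = 2100
Minimum is at Site C with total 1160 blocks.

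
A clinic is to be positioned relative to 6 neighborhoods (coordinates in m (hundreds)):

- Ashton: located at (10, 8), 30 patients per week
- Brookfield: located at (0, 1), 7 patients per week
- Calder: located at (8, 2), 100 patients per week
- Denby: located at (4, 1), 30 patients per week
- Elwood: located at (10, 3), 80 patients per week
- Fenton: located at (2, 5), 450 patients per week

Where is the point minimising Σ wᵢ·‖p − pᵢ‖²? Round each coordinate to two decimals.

The minimiser of Σwᵢ‖p−pᵢ‖² is the weighted centroid p* = (Σwᵢpᵢ)/(Σwᵢ).
Σwᵢ = 697.
Σwᵢxᵢ = 30·10 + 7·0 + 100·8 + 30·4 + 80·10 + 450·2 = 2920.
Σwᵢyᵢ = 30·8 + 7·1 + 100·2 + 30·1 + 80·3 + 450·5 = 2967.
x* = 2920/697 = 4.19, y* = 2967/697 = 4.26.

(4.19, 4.26)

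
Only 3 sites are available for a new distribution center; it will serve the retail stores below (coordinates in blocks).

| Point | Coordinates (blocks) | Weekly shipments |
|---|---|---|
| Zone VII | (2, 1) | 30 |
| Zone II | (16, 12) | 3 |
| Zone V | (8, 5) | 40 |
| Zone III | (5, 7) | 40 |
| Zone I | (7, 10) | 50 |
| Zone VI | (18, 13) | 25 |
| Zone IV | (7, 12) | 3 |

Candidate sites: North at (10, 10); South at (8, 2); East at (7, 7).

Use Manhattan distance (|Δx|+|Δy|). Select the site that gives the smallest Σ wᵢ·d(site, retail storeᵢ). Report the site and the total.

Total weighted distance at each candidate:
  North (10, 10): total = 1574
  South (8, 2): total = 1712
  East (7, 7): total = 1162
Minimum is at East with total 1162 blocks.

East, total 1162 blocks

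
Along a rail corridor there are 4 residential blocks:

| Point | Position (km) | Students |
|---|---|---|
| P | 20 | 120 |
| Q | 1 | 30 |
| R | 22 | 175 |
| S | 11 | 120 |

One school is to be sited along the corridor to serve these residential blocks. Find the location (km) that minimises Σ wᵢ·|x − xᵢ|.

x = 20

For a sum of weighted absolute distances on a line, the optimum is the weighted median (not the mean). Total weight W = 445; half-weight = 222.5.
Sort by position and accumulate weight:
  km 1 (Q, w=30) → cum 30
  km 11 (S, w=120) → cum 150
  km 20 (P, w=120) → cum 270  ≥ 222.5 → median here
  km 22 (R, w=175) → cum 445
Optimal location: km 20.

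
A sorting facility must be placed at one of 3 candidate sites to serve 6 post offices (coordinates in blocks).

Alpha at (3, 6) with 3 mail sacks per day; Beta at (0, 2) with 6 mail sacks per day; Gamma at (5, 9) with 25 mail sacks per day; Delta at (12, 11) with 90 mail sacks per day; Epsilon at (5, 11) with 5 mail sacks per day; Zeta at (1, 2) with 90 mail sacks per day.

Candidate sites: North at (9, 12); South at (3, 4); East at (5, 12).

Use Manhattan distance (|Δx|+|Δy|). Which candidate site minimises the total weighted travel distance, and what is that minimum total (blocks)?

South, total 2056 blocks

Total weighted distance at each candidate:
  North (9, 12): total = 2330
  South (3, 4): total = 2056
  East (5, 12): total = 2174
Minimum is at South with total 2056 blocks.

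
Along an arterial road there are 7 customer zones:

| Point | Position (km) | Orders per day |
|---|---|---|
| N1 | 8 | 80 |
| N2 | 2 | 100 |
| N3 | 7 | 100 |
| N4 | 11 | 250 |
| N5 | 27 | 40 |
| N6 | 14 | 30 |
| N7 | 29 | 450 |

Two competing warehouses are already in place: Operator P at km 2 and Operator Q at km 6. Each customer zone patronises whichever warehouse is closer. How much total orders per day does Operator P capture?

100

The indifferent point is the midpoint (2+6)/2 = 4; customer zones left of it (closer to Operator P at 2) go to Operator P, those right go to Operator Q.
  N2 at 2 (w=100) → Operator P
  N3 at 7 (w=100) → Operator Q
  N1 at 8 (w=80) → Operator Q
  N4 at 11 (w=250) → Operator Q
  N6 at 14 (w=30) → Operator Q
  N5 at 27 (w=40) → Operator Q
  N7 at 29 (w=450) → Operator Q
Operator P captures 100; Operator Q captures 950.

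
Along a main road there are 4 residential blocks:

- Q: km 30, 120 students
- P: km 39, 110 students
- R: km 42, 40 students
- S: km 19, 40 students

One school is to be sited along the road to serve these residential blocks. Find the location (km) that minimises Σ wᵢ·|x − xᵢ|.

For a sum of weighted absolute distances on a line, the optimum is the weighted median (not the mean). Total weight W = 310; half-weight = 155.
Sort by position and accumulate weight:
  km 19 (S, w=40) → cum 40
  km 30 (Q, w=120) → cum 160  ≥ 155 → median here
  km 39 (P, w=110) → cum 270
  km 42 (R, w=40) → cum 310
Optimal location: km 30.

x = 30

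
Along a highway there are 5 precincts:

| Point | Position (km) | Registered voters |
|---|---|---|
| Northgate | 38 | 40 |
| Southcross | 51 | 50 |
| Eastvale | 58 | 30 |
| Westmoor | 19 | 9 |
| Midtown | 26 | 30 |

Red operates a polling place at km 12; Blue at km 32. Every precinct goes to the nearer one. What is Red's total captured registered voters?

The indifferent point is the midpoint (12+32)/2 = 22; precincts left of it (closer to Red at 12) go to Red, those right go to Blue.
  Westmoor at 19 (w=9) → Red
  Midtown at 26 (w=30) → Blue
  Northgate at 38 (w=40) → Blue
  Southcross at 51 (w=50) → Blue
  Eastvale at 58 (w=30) → Blue
Red captures 9; Blue captures 150.

9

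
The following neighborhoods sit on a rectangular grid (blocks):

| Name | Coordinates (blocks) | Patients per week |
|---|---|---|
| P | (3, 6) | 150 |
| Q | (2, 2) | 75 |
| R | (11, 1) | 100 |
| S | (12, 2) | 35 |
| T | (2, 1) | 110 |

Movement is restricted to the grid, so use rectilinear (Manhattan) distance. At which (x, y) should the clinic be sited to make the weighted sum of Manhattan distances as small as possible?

Manhattan distance separates: Σwᵢ(|x−xᵢ|+|y−yᵢ|) = Σwᵢ|x−xᵢ| + Σwᵢ|y−yᵢ|, so x and y are optimised independently as 1-D weighted medians.
Total weight W = 470; half = 235.
x-coordinate, sorted with cumulative weight:
  x=2 (Q, w=75) cum 75
  x=2 (T, w=110) cum 185
  x=3 (P, w=150) cum 335  ← median
  x=11 (R, w=100) cum 435
  x=12 (S, w=35) cum 470
⇒ x* = 3
y-coordinate, sorted with cumulative weight:
  y=1 (R, w=100) cum 100
  y=1 (T, w=110) cum 210
  y=2 (Q, w=75) cum 285  ← median
  y=2 (S, w=35) cum 320
  y=6 (P, w=150) cum 470
⇒ y* = 2

(3, 2)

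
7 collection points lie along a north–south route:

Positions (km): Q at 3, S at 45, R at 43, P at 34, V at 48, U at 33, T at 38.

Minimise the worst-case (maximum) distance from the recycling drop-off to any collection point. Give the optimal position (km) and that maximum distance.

location 25.5, max distance 22.5

The 1-center on a line is the midpoint of the two extreme points: leftmost at 3, rightmost at 48.
Optimal location = (3 + 48)/2 = 25.5; maximum distance = (48 − 3)/2 = 22.5.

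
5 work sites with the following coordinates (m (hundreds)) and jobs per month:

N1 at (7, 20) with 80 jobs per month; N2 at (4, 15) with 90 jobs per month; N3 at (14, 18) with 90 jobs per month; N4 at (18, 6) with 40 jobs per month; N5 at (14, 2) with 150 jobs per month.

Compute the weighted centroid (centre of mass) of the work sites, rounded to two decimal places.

The minimiser of Σwᵢ‖p−pᵢ‖² is the weighted centroid p* = (Σwᵢpᵢ)/(Σwᵢ).
Σwᵢ = 450.
Σwᵢxᵢ = 80·7 + 90·4 + 90·14 + 40·18 + 150·14 = 5000.
Σwᵢyᵢ = 80·20 + 90·15 + 90·18 + 40·6 + 150·2 = 5110.
x* = 5000/450 = 11.11, y* = 5110/450 = 11.36.

(11.11, 11.36)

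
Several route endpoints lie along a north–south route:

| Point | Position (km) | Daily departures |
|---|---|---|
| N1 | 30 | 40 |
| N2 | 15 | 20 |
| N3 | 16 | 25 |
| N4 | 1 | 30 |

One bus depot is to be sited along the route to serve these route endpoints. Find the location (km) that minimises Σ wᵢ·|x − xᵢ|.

x = 16

For a sum of weighted absolute distances on a line, the optimum is the weighted median (not the mean). Total weight W = 115; half-weight = 57.5.
Sort by position and accumulate weight:
  km 1 (N4, w=30) → cum 30
  km 15 (N2, w=20) → cum 50
  km 16 (N3, w=25) → cum 75  ≥ 57.5 → median here
  km 30 (N1, w=40) → cum 115
Optimal location: km 16.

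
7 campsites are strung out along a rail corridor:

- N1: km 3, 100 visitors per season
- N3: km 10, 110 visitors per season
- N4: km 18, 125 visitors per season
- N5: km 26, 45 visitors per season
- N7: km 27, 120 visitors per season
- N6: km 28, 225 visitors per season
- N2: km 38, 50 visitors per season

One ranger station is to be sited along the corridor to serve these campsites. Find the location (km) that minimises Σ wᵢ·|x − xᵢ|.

For a sum of weighted absolute distances on a line, the optimum is the weighted median (not the mean). Total weight W = 775; half-weight = 387.5.
Sort by position and accumulate weight:
  km 3 (N1, w=100) → cum 100
  km 10 (N3, w=110) → cum 210
  km 18 (N4, w=125) → cum 335
  km 26 (N5, w=45) → cum 380
  km 27 (N7, w=120) → cum 500  ≥ 387.5 → median here
  km 28 (N6, w=225) → cum 725
  km 38 (N2, w=50) → cum 775
Optimal location: km 27.

x = 27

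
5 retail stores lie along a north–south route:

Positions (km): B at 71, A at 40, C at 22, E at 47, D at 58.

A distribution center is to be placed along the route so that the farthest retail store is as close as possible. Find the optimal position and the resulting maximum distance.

The 1-center on a line is the midpoint of the two extreme points: leftmost at 22, rightmost at 71.
Optimal location = (22 + 71)/2 = 46.5; maximum distance = (71 − 22)/2 = 24.5.

location 46.5, max distance 24.5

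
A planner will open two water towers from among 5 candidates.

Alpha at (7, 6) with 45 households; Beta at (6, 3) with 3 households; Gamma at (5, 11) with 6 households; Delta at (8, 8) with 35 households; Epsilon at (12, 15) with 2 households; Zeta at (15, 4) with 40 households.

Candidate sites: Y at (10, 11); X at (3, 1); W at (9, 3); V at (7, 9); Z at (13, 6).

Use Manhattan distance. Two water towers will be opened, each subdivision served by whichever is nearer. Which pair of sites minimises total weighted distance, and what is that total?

Evaluate every pair (each demand assigned to the nearer of the two):
  {V, Z}: total = 430
  {W, V}: total = 540
  {Y, Z}: total = 677
  {W, Z}: total = 696
  {Y, W}: total = 731
  {Y, V}: total = 742
  {X, Z}: total = 782
  {X, V}: total = 786
  {X, W}: total = 826
  {Y, X}: total = 1072
Best pair: {V, Z} with total 430.

{V, Z}, total 430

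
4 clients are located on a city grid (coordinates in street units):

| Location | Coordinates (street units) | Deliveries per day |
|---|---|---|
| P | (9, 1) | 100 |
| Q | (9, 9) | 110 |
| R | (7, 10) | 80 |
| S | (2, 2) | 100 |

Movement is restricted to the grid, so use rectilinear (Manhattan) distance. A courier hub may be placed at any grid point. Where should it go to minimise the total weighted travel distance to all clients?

(9, 2)

Manhattan distance separates: Σwᵢ(|x−xᵢ|+|y−yᵢ|) = Σwᵢ|x−xᵢ| + Σwᵢ|y−yᵢ|, so x and y are optimised independently as 1-D weighted medians.
Total weight W = 390; half = 195.
x-coordinate, sorted with cumulative weight:
  x=2 (S, w=100) cum 100
  x=7 (R, w=80) cum 180
  x=9 (P, w=100) cum 280  ← median
  x=9 (Q, w=110) cum 390
⇒ x* = 9
y-coordinate, sorted with cumulative weight:
  y=1 (P, w=100) cum 100
  y=2 (S, w=100) cum 200  ← median
  y=9 (Q, w=110) cum 310
  y=10 (R, w=80) cum 390
⇒ y* = 2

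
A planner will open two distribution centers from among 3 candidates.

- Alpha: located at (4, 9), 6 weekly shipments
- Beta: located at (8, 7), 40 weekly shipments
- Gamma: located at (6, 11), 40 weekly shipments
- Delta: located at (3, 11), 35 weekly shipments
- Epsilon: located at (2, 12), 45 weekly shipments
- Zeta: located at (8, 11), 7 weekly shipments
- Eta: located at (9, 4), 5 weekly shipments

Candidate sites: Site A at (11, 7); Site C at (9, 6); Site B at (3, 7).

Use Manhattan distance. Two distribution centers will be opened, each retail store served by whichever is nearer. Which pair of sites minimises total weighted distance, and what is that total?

{Site C, Site B}, total 840

Evaluate every pair (each demand assigned to the nearer of the two):
  {Site C, Site B}: total = 840
  {Site A, Site B}: total = 902
  {Site A, Site C}: total = 1470
Best pair: {Site C, Site B} with total 840.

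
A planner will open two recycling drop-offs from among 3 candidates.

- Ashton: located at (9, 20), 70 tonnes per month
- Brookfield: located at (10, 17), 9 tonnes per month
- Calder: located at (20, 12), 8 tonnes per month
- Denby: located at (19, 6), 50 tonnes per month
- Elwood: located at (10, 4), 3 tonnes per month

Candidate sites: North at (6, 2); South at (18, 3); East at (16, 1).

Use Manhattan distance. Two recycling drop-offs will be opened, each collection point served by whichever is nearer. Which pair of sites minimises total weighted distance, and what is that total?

{North, South}, total 1947

Evaluate every pair (each demand assigned to the nearer of the two):
  {North, South}: total = 1947
  {North, East}: total = 2179
  {South, East}: total = 2333
Best pair: {North, South} with total 1947.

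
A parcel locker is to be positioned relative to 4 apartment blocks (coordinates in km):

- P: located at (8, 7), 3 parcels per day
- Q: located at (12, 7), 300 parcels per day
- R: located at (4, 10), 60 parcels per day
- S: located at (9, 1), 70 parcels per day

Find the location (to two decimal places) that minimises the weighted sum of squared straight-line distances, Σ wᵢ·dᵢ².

The minimiser of Σwᵢ‖p−pᵢ‖² is the weighted centroid p* = (Σwᵢpᵢ)/(Σwᵢ).
Σwᵢ = 433.
Σwᵢxᵢ = 3·8 + 300·12 + 60·4 + 70·9 = 4494.
Σwᵢyᵢ = 3·7 + 300·7 + 60·10 + 70·1 = 2791.
x* = 4494/433 = 10.38, y* = 2791/433 = 6.45.

(10.38, 6.45)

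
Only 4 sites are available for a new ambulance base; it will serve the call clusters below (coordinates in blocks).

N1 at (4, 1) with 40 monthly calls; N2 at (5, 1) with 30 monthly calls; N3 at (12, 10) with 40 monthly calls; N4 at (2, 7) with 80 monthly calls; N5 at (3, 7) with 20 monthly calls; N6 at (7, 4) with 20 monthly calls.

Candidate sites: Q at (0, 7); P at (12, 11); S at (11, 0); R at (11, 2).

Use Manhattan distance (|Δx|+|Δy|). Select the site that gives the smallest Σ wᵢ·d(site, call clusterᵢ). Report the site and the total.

Total weighted distance at each candidate:
  Q (0, 7): total = 1750
  P (12, 11): total = 2890
  S (11, 0): total = 2710
  R (11, 2): total = 2390
Minimum is at Q with total 1750 blocks.

Q, total 1750 blocks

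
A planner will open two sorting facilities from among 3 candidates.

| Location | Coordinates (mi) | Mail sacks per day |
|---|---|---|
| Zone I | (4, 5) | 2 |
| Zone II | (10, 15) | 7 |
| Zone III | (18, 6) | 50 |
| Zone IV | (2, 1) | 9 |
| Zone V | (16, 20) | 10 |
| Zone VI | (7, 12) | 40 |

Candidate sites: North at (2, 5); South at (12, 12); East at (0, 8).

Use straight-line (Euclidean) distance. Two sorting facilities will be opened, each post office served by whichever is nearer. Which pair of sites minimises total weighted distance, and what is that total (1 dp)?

{North, South}, total 778.9

Evaluate every pair (each demand assigned to the nearer of the two):
  {North, South}: total = 778.9
  {South, East}: total = 814.5
  {North, East}: total = 1449.5
Best pair: {North, South} with total 778.9.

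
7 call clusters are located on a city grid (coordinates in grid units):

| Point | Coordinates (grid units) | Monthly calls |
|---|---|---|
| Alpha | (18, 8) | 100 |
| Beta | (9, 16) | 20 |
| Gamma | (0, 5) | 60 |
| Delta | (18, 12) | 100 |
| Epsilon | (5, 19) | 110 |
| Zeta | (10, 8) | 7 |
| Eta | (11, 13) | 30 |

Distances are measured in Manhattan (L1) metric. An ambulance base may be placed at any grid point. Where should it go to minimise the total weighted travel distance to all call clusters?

(11, 12)

Manhattan distance separates: Σwᵢ(|x−xᵢ|+|y−yᵢ|) = Σwᵢ|x−xᵢ| + Σwᵢ|y−yᵢ|, so x and y are optimised independently as 1-D weighted medians.
Total weight W = 427; half = 213.5.
x-coordinate, sorted with cumulative weight:
  x=0 (Gamma, w=60) cum 60
  x=5 (Epsilon, w=110) cum 170
  x=9 (Beta, w=20) cum 190
  x=10 (Zeta, w=7) cum 197
  x=11 (Eta, w=30) cum 227  ← median
  x=18 (Alpha, w=100) cum 327
  x=18 (Delta, w=100) cum 427
⇒ x* = 11
y-coordinate, sorted with cumulative weight:
  y=5 (Gamma, w=60) cum 60
  y=8 (Alpha, w=100) cum 160
  y=8 (Zeta, w=7) cum 167
  y=12 (Delta, w=100) cum 267  ← median
  y=13 (Eta, w=30) cum 297
  y=16 (Beta, w=20) cum 317
  y=19 (Epsilon, w=110) cum 427
⇒ y* = 12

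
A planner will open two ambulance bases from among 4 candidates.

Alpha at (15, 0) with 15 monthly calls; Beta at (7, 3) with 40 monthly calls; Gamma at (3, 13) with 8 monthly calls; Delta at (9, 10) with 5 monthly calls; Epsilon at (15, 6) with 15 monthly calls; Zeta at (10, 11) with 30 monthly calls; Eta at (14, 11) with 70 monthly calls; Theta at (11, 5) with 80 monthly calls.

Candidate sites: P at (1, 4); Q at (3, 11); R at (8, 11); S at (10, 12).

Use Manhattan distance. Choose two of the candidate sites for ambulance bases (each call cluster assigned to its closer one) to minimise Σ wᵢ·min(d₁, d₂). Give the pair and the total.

{P, S}, total 1799

Evaluate every pair (each demand assigned to the nearer of the two):
  {P, S}: total = 1799
  {R, S}: total = 1866
  {Q, S}: total = 1951
  {P, R}: total = 1996
  {Q, R}: total = 2036
  {P, Q}: total = 2701
Best pair: {P, S} with total 1799.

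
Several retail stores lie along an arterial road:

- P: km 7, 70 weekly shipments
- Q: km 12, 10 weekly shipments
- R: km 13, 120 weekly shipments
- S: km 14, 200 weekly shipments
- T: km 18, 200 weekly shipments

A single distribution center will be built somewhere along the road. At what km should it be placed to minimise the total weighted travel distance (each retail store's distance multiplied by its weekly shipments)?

For a sum of weighted absolute distances on a line, the optimum is the weighted median (not the mean). Total weight W = 600; half-weight = 300.
Sort by position and accumulate weight:
  km 7 (P, w=70) → cum 70
  km 12 (Q, w=10) → cum 80
  km 13 (R, w=120) → cum 200
  km 14 (S, w=200) → cum 400  ≥ 300 → median here
  km 18 (T, w=200) → cum 600
Optimal location: km 14.

x = 14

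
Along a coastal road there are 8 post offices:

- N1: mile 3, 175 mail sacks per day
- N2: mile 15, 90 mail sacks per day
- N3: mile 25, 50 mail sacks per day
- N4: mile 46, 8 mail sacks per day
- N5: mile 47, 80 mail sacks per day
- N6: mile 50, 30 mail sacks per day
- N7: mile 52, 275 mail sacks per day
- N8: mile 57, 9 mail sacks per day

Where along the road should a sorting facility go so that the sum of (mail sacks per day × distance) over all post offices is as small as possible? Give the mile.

For a sum of weighted absolute distances on a line, the optimum is the weighted median (not the mean). Total weight W = 717; half-weight = 358.5.
Sort by position and accumulate weight:
  mile 3 (N1, w=175) → cum 175
  mile 15 (N2, w=90) → cum 265
  mile 25 (N3, w=50) → cum 315
  mile 46 (N4, w=8) → cum 323
  mile 47 (N5, w=80) → cum 403  ≥ 358.5 → median here
  mile 50 (N6, w=30) → cum 433
  mile 52 (N7, w=275) → cum 708
  mile 57 (N8, w=9) → cum 717
Optimal location: mile 47.

x = 47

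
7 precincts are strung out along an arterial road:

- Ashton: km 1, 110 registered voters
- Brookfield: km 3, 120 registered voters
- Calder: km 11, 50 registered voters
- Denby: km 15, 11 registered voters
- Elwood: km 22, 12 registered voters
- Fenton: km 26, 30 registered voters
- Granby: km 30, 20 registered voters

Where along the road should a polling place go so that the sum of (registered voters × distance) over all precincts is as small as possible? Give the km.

For a sum of weighted absolute distances on a line, the optimum is the weighted median (not the mean). Total weight W = 353; half-weight = 176.5.
Sort by position and accumulate weight:
  km 1 (Ashton, w=110) → cum 110
  km 3 (Brookfield, w=120) → cum 230  ≥ 176.5 → median here
  km 11 (Calder, w=50) → cum 280
  km 15 (Denby, w=11) → cum 291
  km 22 (Elwood, w=12) → cum 303
  km 26 (Fenton, w=30) → cum 333
  km 30 (Granby, w=20) → cum 353
Optimal location: km 3.

x = 3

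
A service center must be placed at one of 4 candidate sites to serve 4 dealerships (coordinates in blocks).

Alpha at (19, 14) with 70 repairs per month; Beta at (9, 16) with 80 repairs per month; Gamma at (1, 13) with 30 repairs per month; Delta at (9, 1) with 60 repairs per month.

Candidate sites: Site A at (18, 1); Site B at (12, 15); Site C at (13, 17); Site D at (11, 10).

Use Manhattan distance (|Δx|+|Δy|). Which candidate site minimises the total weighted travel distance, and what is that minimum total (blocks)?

Site B, total 2290 blocks

Total weighted distance at each candidate:
  Site A (18, 1): total = 4310
  Site B (12, 15): total = 2290
  Site C (13, 17): total = 2710
  Site D (11, 10): total = 2530
Minimum is at Site B with total 2290 blocks.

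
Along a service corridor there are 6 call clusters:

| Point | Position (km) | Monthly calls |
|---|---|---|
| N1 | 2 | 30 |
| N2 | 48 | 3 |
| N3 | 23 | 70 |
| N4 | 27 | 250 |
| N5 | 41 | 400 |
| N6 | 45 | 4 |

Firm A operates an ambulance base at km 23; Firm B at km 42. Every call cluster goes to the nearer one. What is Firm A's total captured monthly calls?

The indifferent point is the midpoint (23+42)/2 = 32.5; call clusters left of it (closer to Firm A at 23) go to Firm A, those right go to Firm B.
  N1 at 2 (w=30) → Firm A
  N3 at 23 (w=70) → Firm A
  N4 at 27 (w=250) → Firm A
  N5 at 41 (w=400) → Firm B
  N6 at 45 (w=4) → Firm B
  N2 at 48 (w=3) → Firm B
Firm A captures 350; Firm B captures 407.

350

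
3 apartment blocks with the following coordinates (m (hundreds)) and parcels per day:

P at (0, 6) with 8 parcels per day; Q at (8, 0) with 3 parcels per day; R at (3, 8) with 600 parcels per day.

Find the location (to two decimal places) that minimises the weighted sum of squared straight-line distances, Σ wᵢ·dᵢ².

(2.99, 7.93)

The minimiser of Σwᵢ‖p−pᵢ‖² is the weighted centroid p* = (Σwᵢpᵢ)/(Σwᵢ).
Σwᵢ = 611.
Σwᵢxᵢ = 8·0 + 3·8 + 600·3 = 1824.
Σwᵢyᵢ = 8·6 + 3·0 + 600·8 = 4848.
x* = 1824/611 = 2.99, y* = 4848/611 = 7.93.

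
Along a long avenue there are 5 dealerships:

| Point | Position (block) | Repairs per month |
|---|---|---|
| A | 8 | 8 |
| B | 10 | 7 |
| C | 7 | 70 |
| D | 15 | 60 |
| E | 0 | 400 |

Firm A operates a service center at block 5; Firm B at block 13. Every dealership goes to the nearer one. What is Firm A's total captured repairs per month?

478

The indifferent point is the midpoint (5+13)/2 = 9; dealerships left of it (closer to Firm A at 5) go to Firm A, those right go to Firm B.
  E at 0 (w=400) → Firm A
  C at 7 (w=70) → Firm A
  A at 8 (w=8) → Firm A
  B at 10 (w=7) → Firm B
  D at 15 (w=60) → Firm B
Firm A captures 478; Firm B captures 67.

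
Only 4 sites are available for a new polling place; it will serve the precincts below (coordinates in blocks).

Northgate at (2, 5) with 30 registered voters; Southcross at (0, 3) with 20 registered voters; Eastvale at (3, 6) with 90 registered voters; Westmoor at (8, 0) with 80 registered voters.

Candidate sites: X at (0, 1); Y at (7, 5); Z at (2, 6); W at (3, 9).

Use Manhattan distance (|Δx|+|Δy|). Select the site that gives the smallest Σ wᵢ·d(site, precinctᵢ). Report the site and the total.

Total weighted distance at each candidate:
  X (0, 1): total = 1660
  Y (7, 5): total = 1260
  Z (2, 6): total = 1180
  W (3, 9): total = 1720
Minimum is at Z with total 1180 blocks.

Z, total 1180 blocks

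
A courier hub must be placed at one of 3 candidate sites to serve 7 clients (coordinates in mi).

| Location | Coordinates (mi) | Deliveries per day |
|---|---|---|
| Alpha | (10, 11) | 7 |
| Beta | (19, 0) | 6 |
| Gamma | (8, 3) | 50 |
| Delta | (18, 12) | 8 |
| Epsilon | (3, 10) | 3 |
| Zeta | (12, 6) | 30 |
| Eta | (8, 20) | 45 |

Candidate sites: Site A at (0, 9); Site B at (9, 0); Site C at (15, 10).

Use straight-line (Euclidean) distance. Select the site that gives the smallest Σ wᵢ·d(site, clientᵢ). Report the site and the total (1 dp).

Total weighted distance at each candidate:
  Site A (0, 9): total = 1836.1
  Site B (9, 0): total = 1552.8
  Site C (15, 10): total = 1359.4
Minimum is at Site C with total 1359.4 mi.

Site C, total 1359.4 mi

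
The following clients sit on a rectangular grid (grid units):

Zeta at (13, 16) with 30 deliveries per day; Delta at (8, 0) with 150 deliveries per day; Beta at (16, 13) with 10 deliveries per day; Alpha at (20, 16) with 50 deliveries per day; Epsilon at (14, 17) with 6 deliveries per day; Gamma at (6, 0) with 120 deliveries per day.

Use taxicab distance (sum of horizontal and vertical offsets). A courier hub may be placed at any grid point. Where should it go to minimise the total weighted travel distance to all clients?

(8, 0)

Manhattan distance separates: Σwᵢ(|x−xᵢ|+|y−yᵢ|) = Σwᵢ|x−xᵢ| + Σwᵢ|y−yᵢ|, so x and y are optimised independently as 1-D weighted medians.
Total weight W = 366; half = 183.
x-coordinate, sorted with cumulative weight:
  x=6 (Gamma, w=120) cum 120
  x=8 (Delta, w=150) cum 270  ← median
  x=13 (Zeta, w=30) cum 300
  x=14 (Epsilon, w=6) cum 306
  x=16 (Beta, w=10) cum 316
  x=20 (Alpha, w=50) cum 366
⇒ x* = 8
y-coordinate, sorted with cumulative weight:
  y=0 (Delta, w=150) cum 150
  y=0 (Gamma, w=120) cum 270  ← median
  y=13 (Beta, w=10) cum 280
  y=16 (Zeta, w=30) cum 310
  y=16 (Alpha, w=50) cum 360
  y=17 (Epsilon, w=6) cum 366
⇒ y* = 0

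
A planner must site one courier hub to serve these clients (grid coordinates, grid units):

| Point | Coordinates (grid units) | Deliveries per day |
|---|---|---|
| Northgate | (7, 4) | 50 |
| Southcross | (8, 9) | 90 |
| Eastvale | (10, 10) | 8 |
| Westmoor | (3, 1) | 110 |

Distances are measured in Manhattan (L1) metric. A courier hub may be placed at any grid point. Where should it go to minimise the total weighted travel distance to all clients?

(7, 4)

Manhattan distance separates: Σwᵢ(|x−xᵢ|+|y−yᵢ|) = Σwᵢ|x−xᵢ| + Σwᵢ|y−yᵢ|, so x and y are optimised independently as 1-D weighted medians.
Total weight W = 258; half = 129.
x-coordinate, sorted with cumulative weight:
  x=3 (Westmoor, w=110) cum 110
  x=7 (Northgate, w=50) cum 160  ← median
  x=8 (Southcross, w=90) cum 250
  x=10 (Eastvale, w=8) cum 258
⇒ x* = 7
y-coordinate, sorted with cumulative weight:
  y=1 (Westmoor, w=110) cum 110
  y=4 (Northgate, w=50) cum 160  ← median
  y=9 (Southcross, w=90) cum 250
  y=10 (Eastvale, w=8) cum 258
⇒ y* = 4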